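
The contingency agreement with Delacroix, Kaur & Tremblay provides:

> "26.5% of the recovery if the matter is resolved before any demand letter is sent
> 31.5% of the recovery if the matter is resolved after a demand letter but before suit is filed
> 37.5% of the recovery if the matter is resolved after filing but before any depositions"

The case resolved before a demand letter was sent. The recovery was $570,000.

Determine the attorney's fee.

The matter resolved before a demand letter was sent, so the 26.5% rate applies.
$570,000 × 26.5% = $151,050.00

$151,050.00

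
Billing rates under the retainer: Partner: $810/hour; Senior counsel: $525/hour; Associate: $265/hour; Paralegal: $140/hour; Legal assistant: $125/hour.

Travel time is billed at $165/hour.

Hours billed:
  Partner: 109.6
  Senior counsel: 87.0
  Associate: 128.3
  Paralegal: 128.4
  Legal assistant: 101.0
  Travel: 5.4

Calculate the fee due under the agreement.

Partner: 109.6 × $810 = $88,776.00
Senior counsel: 87.0 × $525 = $45,675.00
Associate: 128.3 × $265 = $33,999.50
Paralegal: 128.4 × $140 = $17,976.00
Legal assistant: 101.0 × $125 = $12,625.00
Subtotal: $88,776.00 + $45,675.00 + $33,999.50 + $17,976.00 + $12,625.00 = $199,051.50
Travel: 5.4 × $165 = $891.00
Total: $199,051.50 + $891.00 = $199,942.50

$199,942.50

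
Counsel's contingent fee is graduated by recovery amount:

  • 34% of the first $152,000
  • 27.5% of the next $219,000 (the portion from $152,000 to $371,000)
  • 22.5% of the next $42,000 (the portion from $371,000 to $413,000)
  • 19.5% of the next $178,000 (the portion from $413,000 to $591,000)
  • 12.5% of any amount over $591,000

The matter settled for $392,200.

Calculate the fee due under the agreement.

$116,675.00

First $152,000 at 34% = $51,680.00
Next $219,000 at 27.5% = $60,225.00
Remaining $21,200 at 22.5% = $4,770.00
Fee: $51,680.00 + $60,225.00 + $4,770.00 = $116,675.00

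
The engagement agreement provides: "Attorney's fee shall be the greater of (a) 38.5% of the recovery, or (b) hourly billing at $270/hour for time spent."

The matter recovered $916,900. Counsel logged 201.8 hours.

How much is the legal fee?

$353,006.50

(a) 38.5% of $916,900 = $353,006.50
(b) 201.8 × $270 = $54,486.00
The greater is (a): $353,006.50.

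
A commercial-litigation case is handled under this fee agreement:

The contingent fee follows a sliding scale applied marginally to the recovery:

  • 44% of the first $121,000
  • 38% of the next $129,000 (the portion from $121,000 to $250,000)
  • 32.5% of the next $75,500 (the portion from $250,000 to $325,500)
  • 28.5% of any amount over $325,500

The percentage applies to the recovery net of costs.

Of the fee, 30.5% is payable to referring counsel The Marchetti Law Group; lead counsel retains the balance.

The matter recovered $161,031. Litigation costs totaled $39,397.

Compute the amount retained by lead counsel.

Fee base (net of costs): $161,031 − $39,397 = $121,634
First $121,000 at 44% = $53,240.00
Remaining $634 at 38% = $240.92
Fee: $53,240.00 + $240.92 = $53,480.92
Referral share: 30.5% of $53,480.92 = $16,311.68; lead counsel retains $53,480.92 − $16,311.68 = $37,169.24.

$37,169.24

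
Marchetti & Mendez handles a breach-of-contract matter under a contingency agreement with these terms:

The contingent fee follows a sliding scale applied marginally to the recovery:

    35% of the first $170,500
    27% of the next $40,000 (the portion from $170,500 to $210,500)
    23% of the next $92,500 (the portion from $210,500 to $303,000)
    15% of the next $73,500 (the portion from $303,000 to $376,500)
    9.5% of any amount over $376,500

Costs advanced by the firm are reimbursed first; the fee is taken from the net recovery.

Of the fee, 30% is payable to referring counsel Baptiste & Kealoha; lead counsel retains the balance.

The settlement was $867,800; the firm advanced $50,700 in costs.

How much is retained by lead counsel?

$101,242.40

Fee base (net of costs): $867,800 − $50,700 = $817,100
First $170,500 at 35% = $59,675.00
Next $40,000 at 27% = $10,800.00
Next $92,500 at 23% = $21,275.00
Next $73,500 at 15% = $11,025.00
Remaining $440,600 at 9.5% = $41,857.00
Fee: $59,675.00 + $10,800.00 + $21,275.00 + $11,025.00 + $41,857.00 = $144,632.00
Referral share: 30% of $144,632.00 = $43,389.60; lead counsel retains $144,632.00 − $43,389.60 = $101,242.40.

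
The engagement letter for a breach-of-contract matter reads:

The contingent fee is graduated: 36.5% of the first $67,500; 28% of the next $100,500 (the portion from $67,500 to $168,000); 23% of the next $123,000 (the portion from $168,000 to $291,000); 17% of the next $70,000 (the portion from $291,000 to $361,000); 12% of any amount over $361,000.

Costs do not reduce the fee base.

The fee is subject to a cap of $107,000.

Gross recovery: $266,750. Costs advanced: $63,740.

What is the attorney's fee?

Fee base is the gross recovery, $266,750; costs are reimbursed separately.
First $67,500 at 36.5% = $24,637.50
Next $100,500 at 28% = $28,140.00
Remaining $98,750 at 23% = $22,712.50
Fee: $24,637.50 + $28,140.00 + $22,712.50 = $75,490.00
$75,490.00 is under the $107,000 cap.

$75,490.00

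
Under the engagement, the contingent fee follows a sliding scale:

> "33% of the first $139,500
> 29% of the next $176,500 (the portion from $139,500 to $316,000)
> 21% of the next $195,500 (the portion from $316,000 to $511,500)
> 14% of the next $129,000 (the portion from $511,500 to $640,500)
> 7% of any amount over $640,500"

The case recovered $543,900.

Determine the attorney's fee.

$142,811.00

First $139,500 at 33% = $46,035.00
Next $176,500 at 29% = $51,185.00
Next $195,500 at 21% = $41,055.00
Remaining $32,400 at 14% = $4,536.00
Fee: $46,035.00 + $51,185.00 + $41,055.00 + $4,536.00 = $142,811.00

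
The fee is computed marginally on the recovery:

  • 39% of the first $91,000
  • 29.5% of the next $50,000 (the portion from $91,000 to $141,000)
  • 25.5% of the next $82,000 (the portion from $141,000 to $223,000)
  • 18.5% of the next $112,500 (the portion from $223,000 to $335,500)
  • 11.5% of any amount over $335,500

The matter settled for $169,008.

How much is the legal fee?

$57,382.04

First $91,000 at 39% = $35,490.00
Next $50,000 at 29.5% = $14,750.00
Remaining $28,008 at 25.5% = $7,142.04
Fee: $35,490.00 + $14,750.00 + $7,142.04 = $57,382.04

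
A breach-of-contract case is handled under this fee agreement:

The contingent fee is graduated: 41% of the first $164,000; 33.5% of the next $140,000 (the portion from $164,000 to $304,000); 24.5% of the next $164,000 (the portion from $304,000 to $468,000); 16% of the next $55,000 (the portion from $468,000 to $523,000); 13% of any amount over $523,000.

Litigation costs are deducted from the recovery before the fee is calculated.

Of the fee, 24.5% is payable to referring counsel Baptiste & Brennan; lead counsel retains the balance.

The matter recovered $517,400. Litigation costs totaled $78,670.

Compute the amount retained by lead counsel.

Fee base (net of costs): $517,400 − $78,670 = $438,730
First $164,000 at 41% = $67,240.00
Next $140,000 at 33.5% = $46,900.00
Remaining $134,730 at 24.5% = $33,008.85
Fee: $67,240.00 + $46,900.00 + $33,008.85 = $147,148.85
Referral share: 24.5% of $147,148.85 = $36,051.47; lead counsel retains $147,148.85 − $36,051.47 = $111,097.38.

$111,097.38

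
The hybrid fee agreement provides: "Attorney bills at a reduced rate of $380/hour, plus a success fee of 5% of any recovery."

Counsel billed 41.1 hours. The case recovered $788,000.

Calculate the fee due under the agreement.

Hourly: 41.1 × $380 = $15,618.00
Success fee: 5% of $788,000 = $39,400.00
Total: $15,618.00 + $39,400.00 = $55,018.00

$55,018.00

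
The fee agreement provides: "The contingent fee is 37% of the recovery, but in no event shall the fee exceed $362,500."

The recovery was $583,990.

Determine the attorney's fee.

37% of $583,990 = $216,076.30
That is under the $362,500 cap.

$216,076.30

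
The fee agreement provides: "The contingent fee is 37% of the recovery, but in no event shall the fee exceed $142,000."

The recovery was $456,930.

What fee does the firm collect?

37% of $456,930 = $169,064.10
That exceeds the $142,000 cap, so the fee is capped at $142,000.

$142,000.00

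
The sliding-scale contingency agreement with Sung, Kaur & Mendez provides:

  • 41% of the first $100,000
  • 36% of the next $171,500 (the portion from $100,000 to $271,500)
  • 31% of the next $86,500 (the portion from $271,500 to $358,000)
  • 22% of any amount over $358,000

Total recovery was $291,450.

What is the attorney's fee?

First $100,000 at 41% = $41,000.00
Next $171,500 at 36% = $61,740.00
Remaining $19,950 at 31% = $6,184.50
Fee: $41,000.00 + $61,740.00 + $6,184.50 = $108,924.50

$108,924.50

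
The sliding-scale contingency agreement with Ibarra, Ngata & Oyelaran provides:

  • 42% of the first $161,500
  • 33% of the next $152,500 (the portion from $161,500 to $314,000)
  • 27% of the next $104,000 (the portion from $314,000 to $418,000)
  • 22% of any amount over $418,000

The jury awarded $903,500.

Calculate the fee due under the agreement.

$253,045.00

First $161,500 at 42% = $67,830.00
Next $152,500 at 33% = $50,325.00
Next $104,000 at 27% = $28,080.00
Remaining $485,500 at 22% = $106,810.00
Fee: $67,830.00 + $50,325.00 + $28,080.00 + $106,810.00 = $253,045.00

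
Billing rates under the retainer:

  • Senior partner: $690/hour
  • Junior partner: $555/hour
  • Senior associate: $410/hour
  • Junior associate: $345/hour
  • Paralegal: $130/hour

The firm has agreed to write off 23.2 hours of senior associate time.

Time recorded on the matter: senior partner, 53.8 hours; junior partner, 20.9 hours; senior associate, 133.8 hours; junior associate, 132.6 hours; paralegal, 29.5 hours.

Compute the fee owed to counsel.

Senior partner: 53.8 × $690 = $37,122.00
Junior partner: 20.9 × $555 = $11,599.50
Senior associate: 133.8 × $410 = $54,858.00
Junior associate: 132.6 × $345 = $45,747.00
Paralegal: 29.5 × $130 = $3,835.00
Subtotal: $153,161.50
Write-off: 23.2 × $410 = $9,512.00
Total: $153,161.50 − $9,512.00 = $143,649.50

$143,649.50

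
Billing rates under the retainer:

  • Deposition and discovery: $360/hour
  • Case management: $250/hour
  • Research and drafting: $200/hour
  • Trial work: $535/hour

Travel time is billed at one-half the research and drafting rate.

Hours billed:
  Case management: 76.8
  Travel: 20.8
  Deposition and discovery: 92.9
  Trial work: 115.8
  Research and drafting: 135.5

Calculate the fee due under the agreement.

$143,777.00

Deposition and discovery: 92.9 × $360 = $33,444.00
Case management: 76.8 × $250 = $19,200.00
Research and drafting: 135.5 × $200 = $27,100.00
Trial work: 115.8 × $535 = $61,953.00
Subtotal: $33,444.00 + $19,200.00 + $27,100.00 + $61,953.00 = $141,697.00
Travel: 20.8 × ($200 ÷ 2) = 20.8 × $100.00 = $2,080.00
Total: $141,697.00 + $2,080.00 = $143,777.00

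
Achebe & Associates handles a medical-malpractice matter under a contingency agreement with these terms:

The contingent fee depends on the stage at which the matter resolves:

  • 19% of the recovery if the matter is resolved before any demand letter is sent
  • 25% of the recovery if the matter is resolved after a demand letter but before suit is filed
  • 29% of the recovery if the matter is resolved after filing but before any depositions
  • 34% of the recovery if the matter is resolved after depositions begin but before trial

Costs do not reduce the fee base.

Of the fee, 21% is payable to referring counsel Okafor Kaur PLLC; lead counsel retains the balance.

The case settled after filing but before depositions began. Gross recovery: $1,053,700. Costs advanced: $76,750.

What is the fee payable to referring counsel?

$64,170.33

Fee base is the gross recovery, $1,053,700; costs are reimbursed separately.
The matter settled after filing but before depositions began, so the 29% rate applies.
$1,053,700 × 29% = $305,573.00
Referral share: 21% of $305,573.00 = $64,170.33; lead counsel retains $305,573.00 − $64,170.33 = $241,402.67.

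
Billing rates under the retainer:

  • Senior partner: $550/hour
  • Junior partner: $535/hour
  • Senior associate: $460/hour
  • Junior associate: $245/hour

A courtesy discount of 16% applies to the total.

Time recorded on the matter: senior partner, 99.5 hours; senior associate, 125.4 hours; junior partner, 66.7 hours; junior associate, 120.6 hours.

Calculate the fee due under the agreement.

$149,218.02

Senior partner: 99.5 × $550 = $54,725.00
Junior partner: 66.7 × $535 = $35,684.50
Senior associate: 125.4 × $460 = $57,684.00
Junior associate: 120.6 × $245 = $29,547.00
Subtotal: $177,640.50
Less 16% discount: −$28,422.48
Total: $177,640.50 − $28,422.48 = $149,218.02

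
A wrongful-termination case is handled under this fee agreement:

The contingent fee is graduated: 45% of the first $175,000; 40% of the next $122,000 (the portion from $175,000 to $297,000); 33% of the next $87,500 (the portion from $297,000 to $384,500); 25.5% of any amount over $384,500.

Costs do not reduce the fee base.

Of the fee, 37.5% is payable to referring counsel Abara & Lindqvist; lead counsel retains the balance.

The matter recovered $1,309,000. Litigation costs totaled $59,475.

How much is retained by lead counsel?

Fee base is the gross recovery, $1,309,000; costs are reimbursed separately.
First $175,000 at 45% = $78,750.00
Next $122,000 at 40% = $48,800.00
Next $87,500 at 33% = $28,875.00
Remaining $924,500 at 25.5% = $235,747.50
Fee: $78,750.00 + $48,800.00 + $28,875.00 + $235,747.50 = $392,172.50
Referral share: 37.5% of $392,172.50 = $147,064.69; lead counsel retains $392,172.50 − $147,064.69 = $245,107.81.

$245,107.81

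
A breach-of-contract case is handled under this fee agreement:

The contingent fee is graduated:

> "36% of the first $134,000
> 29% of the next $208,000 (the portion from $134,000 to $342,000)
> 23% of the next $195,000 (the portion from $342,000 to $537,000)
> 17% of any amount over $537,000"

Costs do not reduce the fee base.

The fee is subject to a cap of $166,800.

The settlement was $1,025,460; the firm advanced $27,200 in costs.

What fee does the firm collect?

$166,800.00

Fee base is the gross recovery, $1,025,460; costs are reimbursed separately.
First $134,000 at 36% = $48,240.00
Next $208,000 at 29% = $60,320.00
Next $195,000 at 23% = $44,850.00
Remaining $488,460 at 17% = $83,038.20
Fee: $48,240.00 + $60,320.00 + $44,850.00 + $83,038.20 = $236,448.20
$236,448.20 exceeds the $166,800 cap, so the fee is capped at $166,800.00.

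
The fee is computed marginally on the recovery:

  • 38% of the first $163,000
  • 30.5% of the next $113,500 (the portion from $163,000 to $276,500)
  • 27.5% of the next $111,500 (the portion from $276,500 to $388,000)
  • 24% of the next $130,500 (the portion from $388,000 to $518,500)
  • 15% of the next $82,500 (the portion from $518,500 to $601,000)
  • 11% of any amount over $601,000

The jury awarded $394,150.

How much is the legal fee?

First $163,000 at 38% = $61,940.00
Next $113,500 at 30.5% = $34,617.50
Next $111,500 at 27.5% = $30,662.50
Remaining $6,150 at 24% = $1,476.00
Fee: $61,940.00 + $34,617.50 + $30,662.50 + $1,476.00 = $128,696.00

$128,696.00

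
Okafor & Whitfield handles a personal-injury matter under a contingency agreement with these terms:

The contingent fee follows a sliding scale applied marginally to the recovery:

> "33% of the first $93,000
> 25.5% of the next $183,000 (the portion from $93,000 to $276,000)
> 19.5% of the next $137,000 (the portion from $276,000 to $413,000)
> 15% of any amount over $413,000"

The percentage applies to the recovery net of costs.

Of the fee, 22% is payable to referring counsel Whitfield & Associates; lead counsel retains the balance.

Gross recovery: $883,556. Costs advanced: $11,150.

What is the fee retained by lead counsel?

Fee base (net of costs): $883,556 − $11,150 = $872,406
First $93,000 at 33% = $30,690.00
Next $183,000 at 25.5% = $46,665.00
Next $137,000 at 19.5% = $26,715.00
Remaining $459,406 at 15% = $68,910.90
Fee: $30,690.00 + $46,665.00 + $26,715.00 + $68,910.90 = $172,980.90
Referral share: 22% of $172,980.90 = $38,055.80; lead counsel retains $172,980.90 − $38,055.80 = $134,925.10.

$134,925.10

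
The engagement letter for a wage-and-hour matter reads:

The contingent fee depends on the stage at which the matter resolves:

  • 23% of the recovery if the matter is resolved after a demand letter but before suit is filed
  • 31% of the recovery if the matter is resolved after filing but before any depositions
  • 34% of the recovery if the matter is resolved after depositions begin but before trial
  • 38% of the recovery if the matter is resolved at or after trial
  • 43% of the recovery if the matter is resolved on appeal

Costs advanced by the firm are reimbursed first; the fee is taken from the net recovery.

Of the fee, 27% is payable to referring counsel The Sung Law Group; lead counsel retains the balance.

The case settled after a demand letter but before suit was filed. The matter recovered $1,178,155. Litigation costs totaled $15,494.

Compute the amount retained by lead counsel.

Fee base (net of costs): $1,178,155 − $15,494 = $1,162,661
The matter settled after a demand letter but before suit was filed, so the 23% rate applies.
$1,162,661 × 23% = $267,412.03
Referral share: 27% of $267,412.03 = $72,201.25; lead counsel retains $267,412.03 − $72,201.25 = $195,210.78.

$195,210.78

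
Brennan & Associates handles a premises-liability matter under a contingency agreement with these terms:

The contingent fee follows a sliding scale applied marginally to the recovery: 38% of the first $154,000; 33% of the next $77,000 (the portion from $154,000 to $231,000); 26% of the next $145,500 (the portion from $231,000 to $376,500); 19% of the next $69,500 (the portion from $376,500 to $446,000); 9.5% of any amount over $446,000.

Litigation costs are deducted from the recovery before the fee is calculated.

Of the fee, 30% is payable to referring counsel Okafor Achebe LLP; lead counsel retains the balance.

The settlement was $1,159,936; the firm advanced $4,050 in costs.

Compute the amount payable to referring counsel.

Fee base (net of costs): $1,159,936 − $4,050 = $1,155,886
First $154,000 at 38% = $58,520.00
Next $77,000 at 33% = $25,410.00
Next $145,500 at 26% = $37,830.00
Next $69,500 at 19% = $13,205.00
Remaining $709,886 at 9.5% = $67,439.17
Fee: $58,520.00 + $25,410.00 + $37,830.00 + $13,205.00 + $67,439.17 = $202,404.17
Referral share: 30% of $202,404.17 = $60,721.25; lead counsel retains $202,404.17 − $60,721.25 = $141,682.92.

$60,721.25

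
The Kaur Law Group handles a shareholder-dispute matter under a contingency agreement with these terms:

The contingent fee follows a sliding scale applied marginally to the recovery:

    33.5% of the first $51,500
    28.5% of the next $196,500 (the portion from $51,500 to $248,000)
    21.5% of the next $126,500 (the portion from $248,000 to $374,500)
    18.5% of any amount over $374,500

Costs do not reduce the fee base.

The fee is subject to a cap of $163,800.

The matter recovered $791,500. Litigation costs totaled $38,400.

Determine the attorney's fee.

Fee base is the gross recovery, $791,500; costs are reimbursed separately.
First $51,500 at 33.5% = $17,252.50
Next $196,500 at 28.5% = $56,002.50
Next $126,500 at 21.5% = $27,197.50
Remaining $417,000 at 18.5% = $77,145.00
Fee: $17,252.50 + $56,002.50 + $27,197.50 + $77,145.00 = $177,597.50
$177,597.50 exceeds the $163,800 cap, so the fee is capped at $163,800.00.

$163,800.00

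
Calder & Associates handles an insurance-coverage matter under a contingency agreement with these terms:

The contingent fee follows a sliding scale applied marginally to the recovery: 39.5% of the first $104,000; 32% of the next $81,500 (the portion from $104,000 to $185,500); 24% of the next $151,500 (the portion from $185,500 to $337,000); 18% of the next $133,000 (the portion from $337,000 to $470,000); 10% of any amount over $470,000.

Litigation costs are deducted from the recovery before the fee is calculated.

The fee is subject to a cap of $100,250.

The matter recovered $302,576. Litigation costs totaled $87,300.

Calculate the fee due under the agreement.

$74,306.24

Fee base (net of costs): $302,576 − $87,300 = $215,276
First $104,000 at 39.5% = $41,080.00
Next $81,500 at 32% = $26,080.00
Remaining $29,776 at 24% = $7,146.24
Fee: $41,080.00 + $26,080.00 + $7,146.24 = $74,306.24
$74,306.24 is under the $100,250 cap.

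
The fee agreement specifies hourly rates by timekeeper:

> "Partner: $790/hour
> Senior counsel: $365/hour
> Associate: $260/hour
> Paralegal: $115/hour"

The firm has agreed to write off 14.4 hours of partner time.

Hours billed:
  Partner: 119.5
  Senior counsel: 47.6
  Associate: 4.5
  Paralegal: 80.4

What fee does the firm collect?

$110,819.00

Partner: 119.5 × $790 = $94,405.00
Senior counsel: 47.6 × $365 = $17,374.00
Associate: 4.5 × $260 = $1,170.00
Paralegal: 80.4 × $115 = $9,246.00
Subtotal: $122,195.00
Write-off: 14.4 × $790 = $11,376.00
Total: $122,195.00 − $11,376.00 = $110,819.00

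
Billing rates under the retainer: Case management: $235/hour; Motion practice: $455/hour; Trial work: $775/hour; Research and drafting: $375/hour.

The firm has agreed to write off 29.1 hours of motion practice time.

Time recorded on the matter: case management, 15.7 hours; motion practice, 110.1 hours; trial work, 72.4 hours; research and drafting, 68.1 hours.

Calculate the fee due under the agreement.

$122,192.00

Case management: 15.7 × $235 = $3,689.50
Motion practice: 110.1 × $455 = $50,095.50
Trial work: 72.4 × $775 = $56,110.00
Research and drafting: 68.1 × $375 = $25,537.50
Subtotal: $135,432.50
Write-off: 29.1 × $455 = $13,240.50
Total: $135,432.50 − $13,240.50 = $122,192.00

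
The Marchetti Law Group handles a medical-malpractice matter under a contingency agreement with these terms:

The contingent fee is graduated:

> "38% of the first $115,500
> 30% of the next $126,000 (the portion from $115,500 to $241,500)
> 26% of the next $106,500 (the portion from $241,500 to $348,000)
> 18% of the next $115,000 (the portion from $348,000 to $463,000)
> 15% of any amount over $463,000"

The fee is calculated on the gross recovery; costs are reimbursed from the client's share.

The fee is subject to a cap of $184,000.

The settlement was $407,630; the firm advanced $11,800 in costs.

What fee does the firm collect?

Fee base is the gross recovery, $407,630; costs are reimbursed separately.
First $115,500 at 38% = $43,890.00
Next $126,000 at 30% = $37,800.00
Next $106,500 at 26% = $27,690.00
Remaining $59,630 at 18% = $10,733.40
Fee: $43,890.00 + $37,800.00 + $27,690.00 + $10,733.40 = $120,113.40
$120,113.40 is under the $184,000 cap.

$120,113.40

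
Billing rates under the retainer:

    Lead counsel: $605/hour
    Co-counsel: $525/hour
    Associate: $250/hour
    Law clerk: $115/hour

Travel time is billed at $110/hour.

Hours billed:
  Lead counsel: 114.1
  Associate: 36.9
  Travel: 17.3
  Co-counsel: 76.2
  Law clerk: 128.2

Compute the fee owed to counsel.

Lead counsel: 114.1 × $605 = $69,030.50
Co-counsel: 76.2 × $525 = $40,005.00
Associate: 36.9 × $250 = $9,225.00
Law clerk: 128.2 × $115 = $14,743.00
Subtotal: $69,030.50 + $40,005.00 + $9,225.00 + $14,743.00 = $133,003.50
Travel: 17.3 × $110 = $1,903.00
Total: $133,003.50 + $1,903.00 = $134,906.50

$134,906.50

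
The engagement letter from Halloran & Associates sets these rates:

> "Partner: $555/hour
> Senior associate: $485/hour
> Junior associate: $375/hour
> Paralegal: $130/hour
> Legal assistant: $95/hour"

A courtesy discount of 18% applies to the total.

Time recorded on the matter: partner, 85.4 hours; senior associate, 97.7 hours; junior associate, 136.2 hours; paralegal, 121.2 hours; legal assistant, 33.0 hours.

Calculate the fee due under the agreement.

Partner: 85.4 × $555 = $47,397.00
Senior associate: 97.7 × $485 = $47,384.50
Junior associate: 136.2 × $375 = $51,075.00
Paralegal: 121.2 × $130 = $15,756.00
Legal assistant: 33.0 × $95 = $3,135.00
Subtotal: $164,747.50
Less 18% discount: −$29,654.55
Total: $164,747.50 − $29,654.55 = $135,092.95

$135,092.95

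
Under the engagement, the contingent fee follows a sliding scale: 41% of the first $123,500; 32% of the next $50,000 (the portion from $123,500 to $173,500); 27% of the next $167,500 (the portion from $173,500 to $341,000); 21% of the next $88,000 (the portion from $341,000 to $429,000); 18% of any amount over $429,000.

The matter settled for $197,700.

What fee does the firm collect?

First $123,500 at 41% = $50,635.00
Next $50,000 at 32% = $16,000.00
Remaining $24,200 at 27% = $6,534.00
Fee: $50,635.00 + $16,000.00 + $6,534.00 = $73,169.00

$73,169.00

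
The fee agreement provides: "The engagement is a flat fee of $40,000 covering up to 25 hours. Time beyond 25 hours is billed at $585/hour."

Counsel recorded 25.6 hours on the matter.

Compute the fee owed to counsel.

Flat fee: $40,000.00
Excess hours: 25.6 − 25 = 0.6
Overrun: 0.6 × $585 = $351.00
Total: $40,000.00 + $351.00 = $40,351.00

$40,351.00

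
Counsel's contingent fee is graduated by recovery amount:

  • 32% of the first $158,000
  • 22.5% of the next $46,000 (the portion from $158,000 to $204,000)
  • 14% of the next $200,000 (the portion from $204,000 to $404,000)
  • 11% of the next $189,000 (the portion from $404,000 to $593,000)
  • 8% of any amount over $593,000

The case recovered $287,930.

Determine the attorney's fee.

First $158,000 at 32% = $50,560.00
Next $46,000 at 22.5% = $10,350.00
Remaining $83,930 at 14% = $11,750.20
Fee: $50,560.00 + $10,350.00 + $11,750.20 = $72,660.20

$72,660.20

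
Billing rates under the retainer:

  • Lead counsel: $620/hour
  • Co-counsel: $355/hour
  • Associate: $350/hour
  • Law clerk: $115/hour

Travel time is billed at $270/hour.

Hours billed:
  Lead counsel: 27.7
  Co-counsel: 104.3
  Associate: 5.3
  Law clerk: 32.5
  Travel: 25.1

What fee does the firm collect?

$66,570.00

Lead counsel: 27.7 × $620 = $17,174.00
Co-counsel: 104.3 × $355 = $37,026.50
Associate: 5.3 × $350 = $1,855.00
Law clerk: 32.5 × $115 = $3,737.50
Subtotal: $17,174.00 + $37,026.50 + $1,855.00 + $3,737.50 = $59,793.00
Travel: 25.1 × $270 = $6,777.00
Total: $59,793.00 + $6,777.00 = $66,570.00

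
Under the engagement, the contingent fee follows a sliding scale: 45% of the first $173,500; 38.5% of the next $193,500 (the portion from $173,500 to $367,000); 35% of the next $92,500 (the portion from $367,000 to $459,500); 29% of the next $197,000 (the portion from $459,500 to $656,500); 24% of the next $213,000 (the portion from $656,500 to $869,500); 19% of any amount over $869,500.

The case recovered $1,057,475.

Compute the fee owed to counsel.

$328,912.75

First $173,500 at 45% = $78,075.00
Next $193,500 at 38.5% = $74,497.50
Next $92,500 at 35% = $32,375.00
Next $197,000 at 29% = $57,130.00
Next $213,000 at 24% = $51,120.00
Remaining $187,975 at 19% = $35,715.25
Fee: $78,075.00 + $74,497.50 + $32,375.00 + $57,130.00 + $51,120.00 + $35,715.25 = $328,912.75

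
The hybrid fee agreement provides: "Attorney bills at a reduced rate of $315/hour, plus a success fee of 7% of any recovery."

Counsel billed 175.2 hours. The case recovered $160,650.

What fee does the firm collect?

Hourly: 175.2 × $315 = $55,188.00
Success fee: 7% of $160,650 = $11,245.50
Total: $55,188.00 + $11,245.50 = $66,433.50

$66,433.50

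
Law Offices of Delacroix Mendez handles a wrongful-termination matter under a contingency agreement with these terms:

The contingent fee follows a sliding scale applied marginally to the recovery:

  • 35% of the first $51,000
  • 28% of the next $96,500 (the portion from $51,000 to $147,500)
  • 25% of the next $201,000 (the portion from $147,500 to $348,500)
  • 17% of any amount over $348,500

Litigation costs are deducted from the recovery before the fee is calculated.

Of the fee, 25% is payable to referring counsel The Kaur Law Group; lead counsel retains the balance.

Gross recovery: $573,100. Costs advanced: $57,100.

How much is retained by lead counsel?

$92,696.25

Fee base (net of costs): $573,100 − $57,100 = $516,000
First $51,000 at 35% = $17,850.00
Next $96,500 at 28% = $27,020.00
Next $201,000 at 25% = $50,250.00
Remaining $167,500 at 17% = $28,475.00
Fee: $17,850.00 + $27,020.00 + $50,250.00 + $28,475.00 = $123,595.00
Referral share: 25% of $123,595.00 = $30,898.75; lead counsel retains $123,595.00 − $30,898.75 = $92,696.25.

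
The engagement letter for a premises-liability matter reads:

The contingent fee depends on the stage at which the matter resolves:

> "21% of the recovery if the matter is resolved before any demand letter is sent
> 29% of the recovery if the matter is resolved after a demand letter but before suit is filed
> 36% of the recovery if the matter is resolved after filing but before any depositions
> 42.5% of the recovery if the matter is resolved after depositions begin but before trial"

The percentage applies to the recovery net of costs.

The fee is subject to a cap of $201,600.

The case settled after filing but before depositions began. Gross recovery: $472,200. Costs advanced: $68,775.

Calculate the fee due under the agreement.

$145,233.00

Fee base (net of costs): $472,200 − $68,775 = $403,425
The matter settled after filing but before depositions began, so the 36% rate applies.
$403,425 × 36% = $145,233.00
$145,233.00 is under the $201,600 cap.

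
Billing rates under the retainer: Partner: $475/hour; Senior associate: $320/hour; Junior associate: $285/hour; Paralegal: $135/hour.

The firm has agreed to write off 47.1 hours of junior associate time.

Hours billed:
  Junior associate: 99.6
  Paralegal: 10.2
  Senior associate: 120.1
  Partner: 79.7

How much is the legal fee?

Partner: 79.7 × $475 = $37,857.50
Senior associate: 120.1 × $320 = $38,432.00
Junior associate: 99.6 × $285 = $28,386.00
Paralegal: 10.2 × $135 = $1,377.00
Subtotal: $106,052.50
Write-off: 47.1 × $285 = $13,423.50
Total: $106,052.50 − $13,423.50 = $92,629.00

$92,629.00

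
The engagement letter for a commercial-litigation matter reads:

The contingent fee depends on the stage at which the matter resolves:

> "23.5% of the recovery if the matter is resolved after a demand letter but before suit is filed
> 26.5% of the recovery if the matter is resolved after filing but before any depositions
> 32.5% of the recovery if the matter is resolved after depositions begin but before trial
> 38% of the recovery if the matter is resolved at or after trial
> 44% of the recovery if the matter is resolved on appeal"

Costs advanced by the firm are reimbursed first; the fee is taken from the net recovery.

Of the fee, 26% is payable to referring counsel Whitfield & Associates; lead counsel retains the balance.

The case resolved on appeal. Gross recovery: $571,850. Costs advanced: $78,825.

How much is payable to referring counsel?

$56,402.06

Fee base (net of costs): $571,850 − $78,825 = $493,025
The matter resolved on appeal, so the 44% rate applies.
$493,025 × 44% = $216,931.00
Referral share: 26% of $216,931.00 = $56,402.06; lead counsel retains $216,931.00 − $56,402.06 = $160,528.94.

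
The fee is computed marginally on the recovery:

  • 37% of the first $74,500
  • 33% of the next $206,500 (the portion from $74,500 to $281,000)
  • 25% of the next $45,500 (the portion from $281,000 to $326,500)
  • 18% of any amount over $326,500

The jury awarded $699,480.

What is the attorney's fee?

$174,221.40

First $74,500 at 37% = $27,565.00
Next $206,500 at 33% = $68,145.00
Next $45,500 at 25% = $11,375.00
Remaining $372,980 at 18% = $67,136.40
Fee: $27,565.00 + $68,145.00 + $11,375.00 + $67,136.40 = $174,221.40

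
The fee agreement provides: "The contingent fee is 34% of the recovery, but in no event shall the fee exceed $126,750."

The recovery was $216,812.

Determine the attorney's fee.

$73,716.08

34% of $216,812 = $73,716.08
That is under the $126,750 cap.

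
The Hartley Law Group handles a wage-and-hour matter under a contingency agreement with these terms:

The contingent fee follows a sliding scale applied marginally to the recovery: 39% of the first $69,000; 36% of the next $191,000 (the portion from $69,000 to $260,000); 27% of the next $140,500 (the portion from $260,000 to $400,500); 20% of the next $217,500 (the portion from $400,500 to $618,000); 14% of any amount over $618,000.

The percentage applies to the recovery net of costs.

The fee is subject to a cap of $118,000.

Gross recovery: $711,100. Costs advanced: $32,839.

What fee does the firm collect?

Fee base (net of costs): $711,100 − $32,839 = $678,261
First $69,000 at 39% = $26,910.00
Next $191,000 at 36% = $68,760.00
Next $140,500 at 27% = $37,935.00
Next $217,500 at 20% = $43,500.00
Remaining $60,261 at 14% = $8,436.54
Fee: $26,910.00 + $68,760.00 + $37,935.00 + $43,500.00 + $8,436.54 = $185,541.54
$185,541.54 exceeds the $118,000 cap, so the fee is capped at $118,000.00.

$118,000.00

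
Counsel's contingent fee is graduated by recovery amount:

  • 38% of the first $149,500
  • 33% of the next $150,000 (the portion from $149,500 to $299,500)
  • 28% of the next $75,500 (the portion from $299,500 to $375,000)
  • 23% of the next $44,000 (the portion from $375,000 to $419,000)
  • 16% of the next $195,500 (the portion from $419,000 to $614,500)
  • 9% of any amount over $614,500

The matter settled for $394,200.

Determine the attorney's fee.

First $149,500 at 38% = $56,810.00
Next $150,000 at 33% = $49,500.00
Next $75,500 at 28% = $21,140.00
Remaining $19,200 at 23% = $4,416.00
Fee: $56,810.00 + $49,500.00 + $21,140.00 + $4,416.00 = $131,866.00

$131,866.00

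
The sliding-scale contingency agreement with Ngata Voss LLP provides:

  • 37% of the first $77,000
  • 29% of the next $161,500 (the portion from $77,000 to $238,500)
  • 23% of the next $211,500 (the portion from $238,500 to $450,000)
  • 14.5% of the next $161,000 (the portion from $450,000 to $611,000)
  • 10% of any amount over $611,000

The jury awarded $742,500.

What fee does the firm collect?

First $77,000 at 37% = $28,490.00
Next $161,500 at 29% = $46,835.00
Next $211,500 at 23% = $48,645.00
Next $161,000 at 14.5% = $23,345.00
Remaining $131,500 at 10% = $13,150.00
Fee: $28,490.00 + $46,835.00 + $48,645.00 + $23,345.00 + $13,150.00 = $160,465.00

$160,465.00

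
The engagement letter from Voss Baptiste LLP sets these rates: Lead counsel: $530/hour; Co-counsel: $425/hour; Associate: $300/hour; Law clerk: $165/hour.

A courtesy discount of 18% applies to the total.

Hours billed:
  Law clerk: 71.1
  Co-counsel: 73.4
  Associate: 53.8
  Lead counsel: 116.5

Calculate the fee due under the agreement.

$99,065.43

Lead counsel: 116.5 × $530 = $61,745.00
Co-counsel: 73.4 × $425 = $31,195.00
Associate: 53.8 × $300 = $16,140.00
Law clerk: 71.1 × $165 = $11,731.50
Subtotal: $120,811.50
Less 18% discount: −$21,746.07
Total: $120,811.50 − $21,746.07 = $99,065.43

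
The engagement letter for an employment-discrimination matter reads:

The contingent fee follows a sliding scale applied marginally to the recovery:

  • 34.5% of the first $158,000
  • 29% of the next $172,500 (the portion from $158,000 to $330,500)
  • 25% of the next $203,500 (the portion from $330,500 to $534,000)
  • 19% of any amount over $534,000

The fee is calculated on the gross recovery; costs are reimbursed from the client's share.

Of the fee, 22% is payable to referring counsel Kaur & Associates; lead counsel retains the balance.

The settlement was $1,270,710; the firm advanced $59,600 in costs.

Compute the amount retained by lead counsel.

Fee base is the gross recovery, $1,270,710; costs are reimbursed separately.
First $158,000 at 34.5% = $54,510.00
Next $172,500 at 29% = $50,025.00
Next $203,500 at 25% = $50,875.00
Remaining $736,710 at 19% = $139,974.90
Fee: $54,510.00 + $50,025.00 + $50,875.00 + $139,974.90 = $295,384.90
Referral share: 22% of $295,384.90 = $64,984.68; lead counsel retains $295,384.90 − $64,984.68 = $230,400.22.

$230,400.22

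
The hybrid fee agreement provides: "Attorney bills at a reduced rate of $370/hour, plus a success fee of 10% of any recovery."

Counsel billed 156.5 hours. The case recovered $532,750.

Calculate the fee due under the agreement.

Hourly: 156.5 × $370 = $57,905.00
Success fee: 10% of $532,750 = $53,275.00
Total: $57,905.00 + $53,275.00 = $111,180.00

$111,180.00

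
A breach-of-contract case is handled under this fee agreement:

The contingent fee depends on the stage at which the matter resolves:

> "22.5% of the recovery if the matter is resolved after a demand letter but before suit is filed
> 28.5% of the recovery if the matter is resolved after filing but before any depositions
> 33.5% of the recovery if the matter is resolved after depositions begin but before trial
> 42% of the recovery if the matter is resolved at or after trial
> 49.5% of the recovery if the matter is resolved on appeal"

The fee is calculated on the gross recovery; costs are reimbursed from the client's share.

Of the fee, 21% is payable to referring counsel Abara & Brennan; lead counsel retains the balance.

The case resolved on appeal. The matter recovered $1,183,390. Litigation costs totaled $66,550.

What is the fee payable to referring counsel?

Fee base is the gross recovery, $1,183,390; costs are reimbursed separately.
The matter resolved on appeal, so the 49.5% rate applies.
$1,183,390 × 49.5% = $585,778.05
Referral share: 21% of $585,778.05 = $123,013.39; lead counsel retains $585,778.05 − $123,013.39 = $462,764.66.

$123,013.39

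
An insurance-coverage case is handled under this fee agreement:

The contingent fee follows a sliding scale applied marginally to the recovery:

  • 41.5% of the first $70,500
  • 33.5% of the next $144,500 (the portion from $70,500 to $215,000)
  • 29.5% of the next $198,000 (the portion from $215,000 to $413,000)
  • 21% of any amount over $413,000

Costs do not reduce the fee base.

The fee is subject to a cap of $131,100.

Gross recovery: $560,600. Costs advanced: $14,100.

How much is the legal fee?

$131,100.00

Fee base is the gross recovery, $560,600; costs are reimbursed separately.
First $70,500 at 41.5% = $29,257.50
Next $144,500 at 33.5% = $48,407.50
Next $198,000 at 29.5% = $58,410.00
Remaining $147,600 at 21% = $30,996.00
Fee: $29,257.50 + $48,407.50 + $58,410.00 + $30,996.00 = $167,071.00
$167,071.00 exceeds the $131,100 cap, so the fee is capped at $131,100.00.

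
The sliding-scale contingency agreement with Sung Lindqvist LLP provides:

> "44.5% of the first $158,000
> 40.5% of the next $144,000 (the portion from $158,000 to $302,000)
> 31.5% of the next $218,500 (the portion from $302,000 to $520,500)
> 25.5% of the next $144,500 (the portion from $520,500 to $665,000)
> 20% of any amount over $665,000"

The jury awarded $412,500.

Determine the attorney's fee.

First $158,000 at 44.5% = $70,310.00
Next $144,000 at 40.5% = $58,320.00
Remaining $110,500 at 31.5% = $34,807.50
Fee: $70,310.00 + $58,320.00 + $34,807.50 = $163,437.50

$163,437.50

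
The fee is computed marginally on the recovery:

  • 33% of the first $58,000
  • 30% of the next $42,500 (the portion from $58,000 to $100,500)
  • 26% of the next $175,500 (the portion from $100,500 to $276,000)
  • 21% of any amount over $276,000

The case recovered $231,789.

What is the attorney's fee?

First $58,000 at 33% = $19,140.00
Next $42,500 at 30% = $12,750.00
Remaining $131,289 at 26% = $34,135.14
Fee: $19,140.00 + $12,750.00 + $34,135.14 = $66,025.14

$66,025.14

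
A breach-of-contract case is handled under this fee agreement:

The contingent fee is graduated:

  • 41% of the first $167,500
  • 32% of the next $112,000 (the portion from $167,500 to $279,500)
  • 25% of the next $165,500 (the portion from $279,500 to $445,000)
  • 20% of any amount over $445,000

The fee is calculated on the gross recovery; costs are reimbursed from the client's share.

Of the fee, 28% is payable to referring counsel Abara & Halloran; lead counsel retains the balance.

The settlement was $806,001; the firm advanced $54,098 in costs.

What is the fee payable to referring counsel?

$61,065.26

Fee base is the gross recovery, $806,001; costs are reimbursed separately.
First $167,500 at 41% = $68,675.00
Next $112,000 at 32% = $35,840.00
Next $165,500 at 25% = $41,375.00
Remaining $361,001 at 20% = $72,200.20
Fee: $68,675.00 + $35,840.00 + $41,375.00 + $72,200.20 = $218,090.20
Referral share: 28% of $218,090.20 = $61,065.26; lead counsel retains $218,090.20 − $61,065.26 = $157,024.94.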